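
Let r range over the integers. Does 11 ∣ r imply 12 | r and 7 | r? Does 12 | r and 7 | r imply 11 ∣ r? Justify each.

(⇒) This fails: take r = 11. Certainly 11 ∣ 11, but 12 ∤ 11.

(⇐) This fails: take r = 84. Both 12 ∣ 84 and 7 ∣ 84, yet 84 is not a multiple of 11 (since 84 = 7·11 + 7), so 11 ∤ 84.

Neither direction holds.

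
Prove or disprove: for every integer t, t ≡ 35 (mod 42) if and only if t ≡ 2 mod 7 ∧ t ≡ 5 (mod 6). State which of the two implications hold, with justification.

(⟹) This fails: t = 35 gives 35 ≡ 35 (mod 42) but 35 ≡ 0 (mod 7), so the conjunction on the right does not hold.

(⟸) This fails: t = 23 satisfies both congruences on the right (23 ≡ 2 mod 7 and 23 ≡ 5 mod 6) yet 23 ≡ 23 (mod 42), not 35.

(⇒) fails and (⇐) fails.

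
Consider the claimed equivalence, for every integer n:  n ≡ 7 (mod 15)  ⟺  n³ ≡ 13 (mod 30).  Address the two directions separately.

Only the converse holds.

(⟹) This fails: take n = 22. Then 22 ≡ 7 (mod 15), but 22³ = 10648 ≡ 28 (mod 30), not 13.

(⟸) Conversely, the residues r modulo 30 with r³ ≡ 13 (mod 30) are exactly {7}, and each is ≡ 7 (mod 15).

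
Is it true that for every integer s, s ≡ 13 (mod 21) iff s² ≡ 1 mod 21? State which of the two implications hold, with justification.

[⇒] Suppose s ≡ 13 (mod 21). Write s = 21j + 13. Then (21j + 13)² = 441j² + 546j + 169 = 21(21j² + 26j + 8) + 1, so s² ≡ 1 (mod 21).

[⇐] This fails: take s = 1. Then 1² = 1 ≡ 1 (mod 21), yet 1 ≡ 1 (mod 21), not 13.

Only the forward direction holds.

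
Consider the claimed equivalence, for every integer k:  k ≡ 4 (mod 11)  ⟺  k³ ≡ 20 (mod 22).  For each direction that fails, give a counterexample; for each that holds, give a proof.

Forward direction. This fails: take k = 15. Then 15 ≡ 4 (mod 11), but 15³ = 3375 ≡ 9 (mod 22), not 20.

Converse. The residues r modulo 22 with r³ ≡ 20 (mod 22) are exactly {4}, and each is ≡ 4 (mod 11).

Only the converse holds.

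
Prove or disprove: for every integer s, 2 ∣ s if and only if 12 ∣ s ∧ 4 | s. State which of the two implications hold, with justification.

[⇒] This fails: take s = 2. Certainly 2 ∣ 2, but 12 ∤ 2.

[⇐] Suppose 12 ∣ s and 4 ∣ s. Any common multiple of 12 and 4 is a multiple of their lcm; here lcm(12, 4) = 12·4/gcd(12, 4) = 48/4 = 12, so 12 ∣ s. Since 2 ∣ 12, it follows that 2 ∣ s.

Only the converse holds.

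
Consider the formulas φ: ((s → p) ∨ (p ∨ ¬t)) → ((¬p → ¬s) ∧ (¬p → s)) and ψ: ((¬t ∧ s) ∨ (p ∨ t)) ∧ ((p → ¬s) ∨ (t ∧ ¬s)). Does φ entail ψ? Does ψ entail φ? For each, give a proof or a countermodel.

Both directions fail.

[⇒] This fails. Under s = T, p = T, t = F, the left side is true but the right side is false.

[⇐] This fails. Under s = T, p = F, t = F, the left side is false but the right side is true.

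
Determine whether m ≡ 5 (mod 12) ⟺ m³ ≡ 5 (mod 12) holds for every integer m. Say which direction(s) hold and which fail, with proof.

Both directions hold; the statement is true.

[⇐] Suppose m³ ≡ 5 (mod 12). The only residue r in {0, …, 11} with r³ ≡ 5 (mod 12) is r = 5, so m ≡ 5 (mod 12).

[⇒] Suppose m ≡ 5 (mod 12). Write m = 12j + 5. Then (12j + 5)³ = 1728j³ + 2160j² + 900j + 125 = 12(144j³ + 180j² + 75j + 10) + 5, so m³ ≡ 5 (mod 12).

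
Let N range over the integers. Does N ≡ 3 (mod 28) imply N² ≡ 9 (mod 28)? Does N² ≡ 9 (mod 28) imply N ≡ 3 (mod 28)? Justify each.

(⟹) Suppose N ≡ 3 (mod 28). Write N = 28j + 3. Then (28j + 3)² = 784j² + 168j + 9 = 28(28j² + 6j) + 9, so N² ≡ 9 (mod 28).

(⟸) This fails: take N = 11. Then 11² = 121 ≡ 9 (mod 28), yet 11 ≡ 11 (mod 28), not 3.

The forward direction holds; the converse fails.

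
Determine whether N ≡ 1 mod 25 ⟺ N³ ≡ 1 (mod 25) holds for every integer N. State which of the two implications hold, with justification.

(⟹) Suppose N ≡ 1 mod 25. Write N = 25j + 1. Then (25j + 1)³ = 15625j³ + 1875j² + 75j + 1 = 25(625j³ + 75j² + 3j) + 1, so N³ ≡ 1 (mod 25).

(⟸) Conversely, suppose N³ ≡ 1 (mod 25). The only residue r in {0, …, 24} with r³ ≡ 1 (mod 25) is r = 1, so N ≡ 1 (mod 25).

Both implications hold.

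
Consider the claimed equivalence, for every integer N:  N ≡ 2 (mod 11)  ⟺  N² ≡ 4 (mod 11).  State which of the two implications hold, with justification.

The forward direction holds; the converse fails.

Converse. This fails: take N = 9. Then 9² = 81 ≡ 4 (mod 11), yet 9 ≡ 9 (mod 11), not 2.

Forward direction. Suppose N ≡ 2 (mod 11). Write N = 11j + 2. Then (11j + 2)² = 121j² + 44j + 4 = 11(11j² + 4j) + 4, so N² ≡ 4 (mod 11).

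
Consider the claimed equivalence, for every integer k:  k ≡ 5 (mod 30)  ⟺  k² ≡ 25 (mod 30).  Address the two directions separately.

Not equivalent: only (⇒) holds.

(⇒) Suppose k ≡ 5 (mod 30). Write k = 30j + 5. Then (30j + 5)² = 900j² + 300j + 25 = 30(30j² + 10j) + 25, so k² ≡ 25 (mod 30).

(⇐) This fails: take k = 25. Then 25² = 625 ≡ 25 (mod 30), yet 25 ≡ 25 (mod 30), not 5.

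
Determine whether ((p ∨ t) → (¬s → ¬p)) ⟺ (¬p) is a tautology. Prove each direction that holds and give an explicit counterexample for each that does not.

Not equivalent: only (⇐) holds.

(⇒) This fails. Under p = T, s = T, t = F, the left side is true but the right side is false.

(⇐) Assume the antecedent. If p is true, the antecedent cannot hold. If p is false, (p ∨ t) → (¬s → ¬p) reduces to true regardless of the other variables. Either way (p ∨ t) → (¬s → ¬p) holds.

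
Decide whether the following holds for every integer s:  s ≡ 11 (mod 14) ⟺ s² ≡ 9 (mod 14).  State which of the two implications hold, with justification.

[⇒] Suppose s ≡ 11 (mod 14). Write s = 14j + 11. Then (14j + 11)² = 196j² + 308j + 121 = 14(14j² + 22j + 8) + 9, so s² ≡ 9 (mod 14).

[⇐] This fails: take s = 3. Then 3² = 9 ≡ 9 (mod 14), yet 3 ≡ 3 (mod 14), not 11.

Only the forward implication holds.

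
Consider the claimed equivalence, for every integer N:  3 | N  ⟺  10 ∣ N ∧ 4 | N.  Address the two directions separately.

(→) This fails: take N = 3. Certainly 3 ∣ 3, but 10 ∤ 3.

(←) This fails: take N = 20. Both 10 ∣ 20 and 4 ∣ 20, yet 20 is not a multiple of 3 (since 20 = 6·3 + 2), so 3 ∤ 20.

Both directions fail.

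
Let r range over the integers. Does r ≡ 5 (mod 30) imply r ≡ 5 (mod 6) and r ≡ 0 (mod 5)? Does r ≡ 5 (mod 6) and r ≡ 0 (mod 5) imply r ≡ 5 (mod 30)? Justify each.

The biconditional holds.

[⇐] If r ≡ 5 (mod 6) and r ≡ 0 (mod 5), then by the Chinese remainder theorem r ≡ 5 (mod 30). This is exactly r ≡ 5 (mod 30).

[⇒] Suppose r ≡ 5 (mod 30); write r = 30j + 5. Since 6 ∣ 30, reducing mod 6 gives r ≡ 5 (mod 6); since 5 ∣ 30, reducing mod 5 gives r ≡ 5 ≡ 0 (mod 5).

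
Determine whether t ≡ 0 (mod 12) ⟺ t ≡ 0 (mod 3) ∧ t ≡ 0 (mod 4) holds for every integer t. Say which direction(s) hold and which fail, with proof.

(⇒) Suppose t ≡ 0 (mod 12); write t = 12j + 0. Since 3 ∣ 12, reducing mod 3 gives t ≡ 0 (mod 3); since 4 ∣ 12, reducing mod 4 gives t ≡ 0 (mod 4).

(⇐) Conversely, if t ≡ 0 (mod 3) and t ≡ 0 (mod 4), then by the Chinese remainder theorem t ≡ 0 (mod 12). This is exactly t ≡ 0 (mod 12).

Both directions hold.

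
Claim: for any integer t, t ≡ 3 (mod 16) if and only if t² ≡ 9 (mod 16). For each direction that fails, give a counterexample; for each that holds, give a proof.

(⇒) holds; (⇐) fails.

[⇐] This fails: take t = 5. Then 5² = 25 ≡ 9 (mod 16), yet 5 ≡ 5 (mod 16), not 3.

[⇒] Suppose t ≡ 3 (mod 16). Write t = 16j + 3. Then (16j + 3)² = 256j² + 96j + 9 = 16(16j² + 6j) + 9, so t² ≡ 9 (mod 16).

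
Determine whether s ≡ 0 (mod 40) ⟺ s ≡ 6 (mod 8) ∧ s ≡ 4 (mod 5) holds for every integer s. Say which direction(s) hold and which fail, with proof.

Forward direction. This fails: s = 0 gives 0 ≡ 0 (mod 40) but 0 ≡ 0 (mod 8), so the conjunction on the right does not hold.

Converse. This fails: s = 14 satisfies both congruences on the right (14 ≡ 6 mod 8 and 14 ≡ 4 mod 5) yet 14 ≡ 14 (mod 40), not 0.

Neither direction holds.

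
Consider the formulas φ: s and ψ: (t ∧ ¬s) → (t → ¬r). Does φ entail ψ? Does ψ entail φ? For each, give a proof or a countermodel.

(⟹) Assume the antecedent. If s is true, (t ∧ ¬s) → (t → ¬r) reduces to true regardless of the other variables. If s is false, the antecedent cannot hold. Either way (t ∧ ¬s) → (t → ¬r) holds.

(⟸) This fails. Under s = F, r = F, t = F, the left side is false but the right side is true.

Only the forward direction holds.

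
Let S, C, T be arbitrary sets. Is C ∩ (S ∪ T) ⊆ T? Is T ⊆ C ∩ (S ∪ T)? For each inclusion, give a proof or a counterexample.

(⊆) This inclusion fails. Take S = {1}, C = {1}, T = ∅; then 1 ∈ C ∩ (S ∪ T) but 1 ∉ T.

(⊇) This inclusion fails. Take S = ∅, C = ∅, T = {1}; then 1 ∈ T but 1 ∉ C ∩ (S ∪ T).

Both inclusions fail.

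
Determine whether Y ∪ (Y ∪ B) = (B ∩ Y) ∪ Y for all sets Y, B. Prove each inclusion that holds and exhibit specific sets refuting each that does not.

Only the reverse inclusion holds.

Forward inclusion. This inclusion fails. Take Y = ∅, B = {1}; then 1 ∈ Y ∪ (Y ∪ B) but 1 ∉ (B ∩ Y) ∪ Y.

Reverse inclusion. Let x ∈ (B ∩ Y) ∪ Y. Then either x ∈ Y and x ∉ B; or x ∈ Y ∩ B. In each case x ∈ Y ∪ (Y ∪ B), so (B ∩ Y) ∪ Y ⊆ Y ∪ (Y ∪ B).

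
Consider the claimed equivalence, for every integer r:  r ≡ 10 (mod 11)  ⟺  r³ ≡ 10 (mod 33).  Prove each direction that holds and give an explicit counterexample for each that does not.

Not equivalent: only (⇐) holds.

(→) This fails: take r = 21. Then 21 ≡ 10 (mod 11), but 21³ = 9261 ≡ 21 (mod 33), not 10.

(←) Conversely, the residues r modulo 33 with r³ ≡ 10 (mod 33) are exactly {10}, and each is ≡ 10 (mod 11).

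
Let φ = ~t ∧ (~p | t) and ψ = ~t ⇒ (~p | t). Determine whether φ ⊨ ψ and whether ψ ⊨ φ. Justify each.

Only the forward implication holds.

(⟸) This fails. Under t = T, p = F, the left side is false but the right side is true.

(⟹) Assume the antecedent. If t is true, the antecedent cannot hold. If t is false, the antecedent forces (t = F, p = F), and ~t ⇒ (~p | t) holds there. Either way ~t ⇒ (~p | t) holds.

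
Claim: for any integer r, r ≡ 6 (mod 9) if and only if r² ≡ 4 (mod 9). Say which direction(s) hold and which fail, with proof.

Both directions fail.

(→) This fails: take r = 6. Then 6 ≡ 6 (mod 9), but 6² = 36 ≡ 0 (mod 9), not 4.

(←) This fails: take r = 2. Then 2² = 4 ≡ 4 (mod 9), yet 2 ≡ 2 (mod 9), not 6.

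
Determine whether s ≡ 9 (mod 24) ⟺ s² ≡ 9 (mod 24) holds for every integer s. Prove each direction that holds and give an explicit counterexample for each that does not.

(⇒) holds; (⇐) fails.

[⇐] This fails: take s = 3. Then 3² = 9 ≡ 9 (mod 24), yet 3 ≡ 3 (mod 24), not 9.

[⇒] Suppose s ≡ 9 (mod 24). Write s = 24j + 9. Then (24j + 9)² = 576j² + 432j + 81 = 24(24j² + 18j + 3) + 9, so s² ≡ 9 (mod 24).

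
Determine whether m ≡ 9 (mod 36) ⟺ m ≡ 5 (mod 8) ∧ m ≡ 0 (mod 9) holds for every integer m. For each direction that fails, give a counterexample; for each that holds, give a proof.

Forward direction. This fails: m = 9 gives 9 ≡ 9 (mod 36) but 9 ≡ 1 (mod 8), so the conjunction on the right does not hold.

Converse. If m ≡ 5 (mod 8) and m ≡ 0 (mod 9), then by the Chinese remainder theorem m ≡ 45 (mod 72). Since 45 ≡ 9 (mod 36) and 36 ∣ 72, we get m ≡ 9 (mod 36).

Not equivalent: only (⇐) holds.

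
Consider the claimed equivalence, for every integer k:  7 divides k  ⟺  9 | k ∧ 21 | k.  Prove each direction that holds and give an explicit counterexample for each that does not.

(⇒) fails; (⇐) holds.

Forward direction. This fails: take k = 7. Certainly 7 ∣ 7, but 9 ∤ 7.

Converse. Suppose 9 ∣ k and 21 ∣ k. Any common multiple of 9 and 21 is a multiple of their lcm; here lcm(9, 21) = 9·21/gcd(9, 21) = 189/3 = 63, so 63 ∣ k. Since 7 ∣ 63, it follows that 7 ∣ k.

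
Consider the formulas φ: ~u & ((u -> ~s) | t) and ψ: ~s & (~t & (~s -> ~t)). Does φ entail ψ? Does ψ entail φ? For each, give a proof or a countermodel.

(⟹) This fails. Under u = F, t = T, s = F, the left side is true but the right side is false.

(⟸) This fails. Under u = T, t = F, s = F, the left side is false but the right side is true.

Both directions fail.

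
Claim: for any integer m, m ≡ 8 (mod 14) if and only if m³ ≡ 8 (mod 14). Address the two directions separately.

(←) This fails: take m = 2. Then 2³ = 8 ≡ 8 (mod 14), yet 2 ≡ 2 (mod 14), not 8.

(→) Suppose m ≡ 8 (mod 14). Write m = 14j + 8. Then (14j + 8)³ = 2744j³ + 4704j² + 2688j + 512 = 14(196j³ + 336j² + 192j + 36) + 8, so m³ ≡ 8 (mod 14).

Only the forward direction holds.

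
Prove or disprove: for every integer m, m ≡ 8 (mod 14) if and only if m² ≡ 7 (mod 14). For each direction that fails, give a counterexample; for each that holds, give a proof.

(⇒) This fails: take m = 8. Then 8 ≡ 8 (mod 14), but 8² = 64 ≡ 8 (mod 14), not 7.

(⇐) This fails: take m = 7. Then 7² = 49 ≡ 7 (mod 14), yet 7 ≡ 7 (mod 14), not 8.

Both directions fail.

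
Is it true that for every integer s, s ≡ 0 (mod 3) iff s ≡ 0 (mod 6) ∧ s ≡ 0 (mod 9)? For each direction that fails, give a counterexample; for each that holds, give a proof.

Only the reverse direction holds.

[⇐] If s ≡ 0 (mod 6) and s ≡ 0 (mod 9), then by the Chinese remainder theorem s ≡ 0 (mod 18). Since 0 ≡ 0 (mod 3) and 3 ∣ 18, we get s ≡ 0 (mod 3).

[⇒] This fails: s = 3 gives 3 ≡ 0 (mod 3) but 3 ≡ 3 (mod 6), so the conjunction on the right does not hold.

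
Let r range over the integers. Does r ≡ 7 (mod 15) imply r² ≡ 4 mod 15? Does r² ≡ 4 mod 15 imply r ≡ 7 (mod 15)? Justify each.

Not equivalent: only (⇒) holds.

(⇒) Suppose r ≡ 7 (mod 15). Write r = 15j + 7. Then (15j + 7)² = 225j² + 210j + 49 = 15(15j² + 14j + 3) + 4, so r² ≡ 4 (mod 15).

(⇐) This fails: take r = 2. Then 2² = 4 ≡ 4 (mod 15), yet 2 ≡ 2 (mod 15), not 7.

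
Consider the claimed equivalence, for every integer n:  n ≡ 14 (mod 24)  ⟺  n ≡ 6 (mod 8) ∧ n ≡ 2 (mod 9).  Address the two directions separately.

The forward direction fails; the converse holds.

(⇒) This fails: n = 62 gives 62 ≡ 14 (mod 24) but 62 ≡ 8 (mod 9), so the conjunction on the right does not hold.

(⇐) Conversely, if n ≡ 6 (mod 8) and n ≡ 2 (mod 9), then by the Chinese remainder theorem n ≡ 38 (mod 72). Since 38 ≡ 14 (mod 24) and 24 ∣ 72, we get n ≡ 14 (mod 24).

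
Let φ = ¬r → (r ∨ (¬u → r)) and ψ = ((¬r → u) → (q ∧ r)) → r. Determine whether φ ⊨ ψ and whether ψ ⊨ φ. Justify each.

(→) Assume the antecedent. If u is true, ((¬r → u) → (q ∧ r)) → r reduces to true regardless of the other variables. If u is false, the antecedent forces (u = F, q = F, r = T) or (u = F, q = T, r = T), and ((¬r → u) → (q ∧ r)) → r holds there. Either way ((¬r → u) → (q ∧ r)) → r holds.

(←) Assume the antecedent. If u is true, ¬r → (r ∨ (¬u → r)) reduces to true regardless of the other variables. If u is false, the antecedent forces (u = F, q = F, r = T) or (u = F, q = T, r = T), and ¬r → (r ∨ (¬u → r)) holds there. Either way ¬r → (r ∨ (¬u → r)) holds.

Both directions hold.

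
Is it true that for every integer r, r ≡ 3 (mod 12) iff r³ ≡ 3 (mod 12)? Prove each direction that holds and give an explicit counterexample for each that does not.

(→) Suppose r ≡ 3 (mod 12). Write r = 12j + 3. Then (12j + 3)³ = 1728j³ + 1296j² + 324j + 27 = 12(144j³ + 108j² + 27j + 2) + 3, so r³ ≡ 3 (mod 12).

(←) Conversely, suppose r³ ≡ 3 (mod 12). The only residue r in {0, …, 11} with r³ ≡ 3 (mod 12) is r = 3, so r ≡ 3 (mod 12).

The biconditional holds.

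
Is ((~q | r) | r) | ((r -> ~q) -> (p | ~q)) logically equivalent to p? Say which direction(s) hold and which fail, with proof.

[⇒] This fails. Under p = F, r = F, q = F, the left side is true but the right side is false.

[⇐] Assume the antecedent. If p is true, the consequent reduces to true regardless of the other variables. If p is false, the antecedent cannot hold. Either way the consequent holds.

Only the converse holds.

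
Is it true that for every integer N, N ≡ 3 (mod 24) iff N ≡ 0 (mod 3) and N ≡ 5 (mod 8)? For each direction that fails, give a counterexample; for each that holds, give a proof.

Neither direction holds.

(⇒) This fails: N = 3 gives 3 ≡ 3 (mod 24) but 3 ≡ 3 (mod 8), so the conjunction on the right does not hold.

(⇐) This fails: N = 21 satisfies both congruences on the right (21 ≡ 0 mod 3 and 21 ≡ 5 mod 8) yet 21 ≡ 21 (mod 24), not 3.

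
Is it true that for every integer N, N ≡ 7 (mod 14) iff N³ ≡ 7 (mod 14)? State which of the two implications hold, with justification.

(→) Suppose N ≡ 7 (mod 14). Write N = 14j + 7. Then (14j + 7)³ = 2744j³ + 4116j² + 2058j + 343 = 14(196j³ + 294j² + 147j + 24) + 7, so N³ ≡ 7 (mod 14).

(←) Conversely, suppose N³ ≡ 7 (mod 14). The only residue r in {0, …, 13} with r³ ≡ 7 (mod 14) is r = 7, so N ≡ 7 (mod 14).

Both directions hold; the statement is true.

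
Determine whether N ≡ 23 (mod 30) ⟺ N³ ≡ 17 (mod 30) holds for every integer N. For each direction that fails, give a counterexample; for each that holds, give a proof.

(⇒) Suppose N ≡ 23 (mod 30). Write N = 30j + 23. Then (30j + 23)³ = 27000j³ + 62100j² + 47610j + 12167 = 30(900j³ + 2070j² + 1587j + 405) + 17, so N³ ≡ 17 (mod 30).

(⇐) Conversely, suppose N³ ≡ 17 (mod 30). The only residue r in {0, …, 29} with r³ ≡ 17 (mod 30) is r = 23, so N ≡ 23 (mod 30).

Equivalent; both directions hold.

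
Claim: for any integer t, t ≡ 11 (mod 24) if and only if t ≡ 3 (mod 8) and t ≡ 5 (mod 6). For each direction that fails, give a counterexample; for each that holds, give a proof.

Both implications hold.

Forward direction. Suppose t ≡ 11 (mod 24); write t = 24j + 11. Since 8 ∣ 24, reducing mod 8 gives t ≡ 11 ≡ 3 (mod 8); since 6 ∣ 24, reducing mod 6 gives t ≡ 11 ≡ 5 (mod 6).

Converse. If t ≡ 3 (mod 8) and t ≡ 5 (mod 6), then by the Chinese remainder theorem t ≡ 11 (mod 24). This is exactly t ≡ 11 (mod 24).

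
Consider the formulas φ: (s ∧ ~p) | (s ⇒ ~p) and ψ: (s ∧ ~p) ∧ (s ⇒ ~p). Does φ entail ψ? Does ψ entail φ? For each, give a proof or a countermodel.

Only the reverse direction holds.

[⇒] This fails. Under p = F, s = F, the left side is true but the right side is false.

[⇐] Assume the antecedent. If p is true, the antecedent cannot hold. If p is false, (s ∧ ~p) | (s ⇒ ~p) reduces to true regardless of the other variables. Either way (s ∧ ~p) | (s ⇒ ~p) holds.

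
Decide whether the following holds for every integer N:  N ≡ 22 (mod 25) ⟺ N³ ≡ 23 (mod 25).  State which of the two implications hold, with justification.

Equivalent; both directions hold.

[⇒] Suppose N ≡ 22 (mod 25). Write N = 25j + 22. Then (25j + 22)³ = 15625j³ + 41250j² + 36300j + 10648 = 25(625j³ + 1650j² + 1452j + 425) + 23, so N³ ≡ 23 (mod 25).

[⇐] Conversely, suppose N³ ≡ 23 (mod 25). The only residue r in {0, …, 24} with r³ ≡ 23 (mod 25) is r = 22, so N ≡ 22 (mod 25).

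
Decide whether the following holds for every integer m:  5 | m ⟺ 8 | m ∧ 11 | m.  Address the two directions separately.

(⇒) fails and (⇐) fails.

(⟹) This fails: take m = 5. Certainly 5 ∣ 5, but 8 ∤ 5.

(⟸) This fails: take m = 88. Both 8 ∣ 88 and 11 ∣ 88, yet 88 is not a multiple of 5 (since 88 = 17·5 + 3), so 5 ∤ 88.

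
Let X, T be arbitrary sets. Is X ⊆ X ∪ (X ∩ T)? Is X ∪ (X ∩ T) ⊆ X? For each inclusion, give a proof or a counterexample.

(⊆) Let x ∈ X. Then either x ∈ X and x ∉ T; or x ∈ X ∩ T. In each case x ∈ X ∪ (X ∩ T), so X ⊆ X ∪ (X ∩ T).

(⊇) Let x ∈ X ∪ (X ∩ T). Then either x ∈ X and x ∉ T; or x ∈ X ∩ T. In each case x ∈ X, so X ∪ (X ∩ T) ⊆ X.

The two sets are equal.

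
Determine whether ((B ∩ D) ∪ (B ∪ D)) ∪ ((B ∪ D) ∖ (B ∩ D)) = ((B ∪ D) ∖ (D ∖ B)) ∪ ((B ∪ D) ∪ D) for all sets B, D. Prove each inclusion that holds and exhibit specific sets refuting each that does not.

Both inclusions hold.

(⊆) Let x ∈ ((B ∩ D) ∪ (B ∪ D)) ∪ ((B ∪ D) ∖ (B ∩ D)). Then either x ∈ B and x ∉ D; or x ∈ D and x ∉ B; or x ∈ B ∩ D. In each case x ∈ ((B ∪ D) ∖ (D ∖ B)) ∪ ((B ∪ D) ∪ D), so ((B ∩ D) ∪ (B ∪ D)) ∪ ((B ∪ D) ∖ (B ∩ D)) ⊆ ((B ∪ D) ∖ (D ∖ B)) ∪ ((B ∪ D) ∪ D).

(⊇) Let x ∈ ((B ∪ D) ∖ (D ∖ B)) ∪ ((B ∪ D) ∪ D). Then either x ∈ B and x ∉ D; or x ∈ D and x ∉ B; or x ∈ B ∩ D. In each case x ∈ ((B ∩ D) ∪ (B ∪ D)) ∪ ((B ∪ D) ∖ (B ∩ D)), so ((B ∪ D) ∖ (D ∖ B)) ∪ ((B ∪ D) ∪ D) ⊆ ((B ∩ D) ∪ (B ∪ D)) ∪ ((B ∪ D) ∖ (B ∩ D)).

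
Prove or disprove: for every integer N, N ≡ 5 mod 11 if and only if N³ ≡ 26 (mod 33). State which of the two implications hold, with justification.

Forward direction. This fails: take N = 16. Then 16 ≡ 5 (mod 11), but 16³ = 4096 ≡ 4 (mod 33), not 26.

Converse. The residues r modulo 33 with r³ ≡ 26 (mod 33) are exactly {5}, and each is ≡ 5 (mod 11).

Only the reverse direction holds.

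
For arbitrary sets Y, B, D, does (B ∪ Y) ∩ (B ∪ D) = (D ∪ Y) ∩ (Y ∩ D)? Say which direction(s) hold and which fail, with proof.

Forward inclusion. This inclusion fails. Take Y = ∅, B = {1}, D = ∅; then 1 ∈ (B ∪ Y) ∩ (B ∪ D) but 1 ∉ (D ∪ Y) ∩ (Y ∩ D).

Reverse inclusion. Let x ∈ (D ∪ Y) ∩ (Y ∩ D). Then either x ∈ Y ∩ D and x ∉ B; or x ∈ Y ∩ B ∩ D. In each case x ∈ (B ∪ Y) ∩ (B ∪ D), so (D ∪ Y) ∩ (Y ∩ D) ⊆ (B ∪ Y) ∩ (B ∪ D).

(⊆) fails; (⊇) holds.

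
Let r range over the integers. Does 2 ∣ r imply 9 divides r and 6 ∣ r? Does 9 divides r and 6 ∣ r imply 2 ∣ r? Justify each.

Forward direction. This fails: take r = 2. Certainly 2 ∣ 2, but 9 ∤ 2.

Converse. Suppose 9 ∣ r and 6 ∣ r. Any common multiple of 9 and 6 is a multiple of their lcm; here lcm(9, 6) = 9·6/gcd(9, 6) = 54/3 = 18, so 18 ∣ r. Since 2 ∣ 18, it follows that 2 ∣ r.

Only the converse holds.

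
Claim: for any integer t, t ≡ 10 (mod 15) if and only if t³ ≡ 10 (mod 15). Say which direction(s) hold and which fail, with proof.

Both directions hold; the statement is true.

(→) Suppose t ≡ 10 (mod 15). Write t = 15j + 10. Then (15j + 10)³ = 3375j³ + 6750j² + 4500j + 1000 = 15(225j³ + 450j² + 300j + 66) + 10, so t³ ≡ 10 (mod 15).

(←) Conversely, suppose t³ ≡ 10 (mod 15). The only residue r in {0, …, 14} with r³ ≡ 10 (mod 15) is r = 10, so t ≡ 10 (mod 15).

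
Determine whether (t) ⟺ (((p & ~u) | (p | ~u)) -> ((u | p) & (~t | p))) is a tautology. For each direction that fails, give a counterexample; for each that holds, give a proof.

(⇒) fails and (⇐) fails.

(→) This fails. Under p = F, u = F, t = T, the left side is true but the right side is false.

(←) This fails. Under p = T, u = F, t = F, the left side is false but the right side is true.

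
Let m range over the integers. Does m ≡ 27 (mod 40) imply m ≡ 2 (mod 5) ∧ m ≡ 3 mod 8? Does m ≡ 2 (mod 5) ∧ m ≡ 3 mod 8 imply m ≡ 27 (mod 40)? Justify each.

(→) Suppose m ≡ 27 (mod 40); write m = 40j + 27. Since 5 ∣ 40, reducing mod 5 gives m ≡ 27 ≡ 2 (mod 5); since 8 ∣ 40, reducing mod 8 gives m ≡ 27 ≡ 3 (mod 8).

(←) Conversely, if m ≡ 2 (mod 5) and m ≡ 3 (mod 8), then by the Chinese remainder theorem m ≡ 27 (mod 40). This is exactly m ≡ 27 (mod 40).

Both implications hold.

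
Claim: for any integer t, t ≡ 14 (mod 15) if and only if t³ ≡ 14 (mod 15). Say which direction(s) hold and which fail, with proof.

(⟹) Suppose t ≡ 14 (mod 15). Write t = 15j + 14. Then (15j + 14)³ = 3375j³ + 9450j² + 8820j + 2744 = 15(225j³ + 630j² + 588j + 182) + 14, so t³ ≡ 14 (mod 15).

(⟸) Conversely, suppose t³ ≡ 14 (mod 15). The only residue r in {0, …, 14} with r³ ≡ 14 (mod 15) is r = 14, so t ≡ 14 (mod 15).

Both implications hold.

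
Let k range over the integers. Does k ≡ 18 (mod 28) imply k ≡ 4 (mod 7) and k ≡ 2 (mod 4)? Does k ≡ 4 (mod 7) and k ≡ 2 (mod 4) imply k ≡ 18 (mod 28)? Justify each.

(⇒) Suppose k ≡ 18 (mod 28); write k = 28j + 18. Since 7 ∣ 28, reducing mod 7 gives k ≡ 18 ≡ 4 (mod 7); since 4 ∣ 28, reducing mod 4 gives k ≡ 18 ≡ 2 (mod 4).

(⇐) Conversely, if k ≡ 4 (mod 7) and k ≡ 2 (mod 4), then by the Chinese remainder theorem k ≡ 18 (mod 28). This is exactly k ≡ 18 (mod 28).

Both directions hold; the statement is true.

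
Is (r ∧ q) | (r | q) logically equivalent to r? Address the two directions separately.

Not equivalent: only (⇐) holds.

(⟹) This fails. Under q = T, r = F, the left side is true but the right side is false.

(⟸) Assume the antecedent. If q is true, (r ∧ q) | (r | q) reduces to true regardless of the other variables. If q is false, the antecedent forces (q = F, r = T), and (r ∧ q) | (r | q) holds there. Either way (r ∧ q) | (r | q) holds.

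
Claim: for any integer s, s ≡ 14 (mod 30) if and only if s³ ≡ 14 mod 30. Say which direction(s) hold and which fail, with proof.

Equivalent; both directions hold.

(⟹) Suppose s ≡ 14 (mod 30). Write s = 30j + 14. Then (30j + 14)³ = 27000j³ + 37800j² + 17640j + 2744 = 30(900j³ + 1260j² + 588j + 91) + 14, so s³ ≡ 14 (mod 30).

(⟸) Conversely, suppose s³ ≡ 14 (mod 30). The only residue r in {0, …, 29} with r³ ≡ 14 (mod 30) is r = 14, so s ≡ 14 (mod 30).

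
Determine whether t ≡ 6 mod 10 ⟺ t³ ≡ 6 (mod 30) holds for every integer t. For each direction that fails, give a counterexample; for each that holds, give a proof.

(⟹) This fails: take t = 16. Then 16 ≡ 6 (mod 10), but 16³ = 4096 ≡ 16 (mod 30), not 6.

(⟸) Conversely, the residues r modulo 30 with r³ ≡ 6 (mod 30) are exactly {6}, and each is ≡ 6 (mod 10).

Only the reverse direction holds.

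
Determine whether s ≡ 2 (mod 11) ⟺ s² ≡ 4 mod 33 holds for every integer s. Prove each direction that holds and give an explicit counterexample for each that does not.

Neither implication holds.

(⟹) This fails: take s = 24. Then 24 ≡ 2 (mod 11), but 24² = 576 ≡ 15 (mod 33), not 4.

(⟸) This fails: take s = 20. Then 20² = 400 ≡ 4 (mod 33), yet 20 ≡ 9 (mod 11), not 2.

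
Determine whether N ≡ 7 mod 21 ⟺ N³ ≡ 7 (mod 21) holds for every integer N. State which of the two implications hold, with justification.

The biconditional holds.

Converse. Suppose N³ ≡ 7 (mod 21). The only residue r in {0, …, 20} with r³ ≡ 7 (mod 21) is r = 7, so N ≡ 7 (mod 21).

Forward direction. Suppose N ≡ 7 mod 21. Write N = 21j + 7. Then (21j + 7)³ = 9261j³ + 9261j² + 3087j + 343 = 21(441j³ + 441j² + 147j + 16) + 7, so N³ ≡ 7 (mod 21).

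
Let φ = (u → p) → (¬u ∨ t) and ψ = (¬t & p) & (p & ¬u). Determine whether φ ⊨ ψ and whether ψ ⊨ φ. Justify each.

Forward direction. This fails. Under p = F, t = F, u = F, the left side is true but the right side is false.

Converse. Assume the antecedent. If p is true, the antecedent forces (p = T, t = F, u = F), and (u → p) → (¬u ∨ t) holds there. If p is false, the antecedent cannot hold. Either way (u → p) → (¬u ∨ t) holds.

Not equivalent: only (⇐) holds.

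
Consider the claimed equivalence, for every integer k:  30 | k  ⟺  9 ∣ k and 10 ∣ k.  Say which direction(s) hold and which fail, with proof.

Not equivalent: only (⇐) holds.

Forward direction. This fails: take k = 30. Certainly 30 ∣ 30, but 9 ∤ 30.

Converse. Suppose 9 ∣ k and 10 ∣ k. Any common multiple of 9 and 10 is a multiple of their lcm; here gcd(9, 10) = 1, so lcm(9, 10) = 9·10 = 90, so 90 ∣ k. Since 30 ∣ 90, it follows that 30 ∣ k.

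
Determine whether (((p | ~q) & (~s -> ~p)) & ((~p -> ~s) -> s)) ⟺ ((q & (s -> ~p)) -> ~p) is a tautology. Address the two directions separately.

[⇐] This fails. Under s = F, p = F, q = F, the left side is false but the right side is true.

[⇒] Assume the antecedent. If s is true, (q & (s -> ~p)) -> ~p reduces to true regardless of the other variables. If s is false, the antecedent cannot hold. Either way (q & (s -> ~p)) -> ~p holds.

The forward direction holds; the converse fails.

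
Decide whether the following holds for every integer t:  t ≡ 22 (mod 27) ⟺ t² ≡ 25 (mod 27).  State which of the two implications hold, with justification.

Only the forward implication holds.

(⇐) This fails: take t = 5. Then 5² = 25 ≡ 25 (mod 27), yet 5 ≡ 5 (mod 27), not 22.

(⇒) Suppose t ≡ 22 (mod 27). Write t = 27j + 22. Then (27j + 22)² = 729j² + 1188j + 484 = 27(27j² + 44j + 17) + 25, so t² ≡ 25 (mod 27).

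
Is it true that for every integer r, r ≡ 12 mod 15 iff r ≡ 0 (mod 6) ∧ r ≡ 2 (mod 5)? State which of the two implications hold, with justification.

Converse. If r ≡ 0 (mod 6) and r ≡ 2 (mod 5), then by the Chinese remainder theorem r ≡ 12 (mod 30). Since 12 ≡ 12 (mod 15) and 15 ∣ 30, we get r ≡ 12 (mod 15).

Forward direction. This fails: r = 27 gives 27 ≡ 12 (mod 15) but 27 ≡ 3 (mod 6), so the conjunction on the right does not hold.

Only the reverse direction holds.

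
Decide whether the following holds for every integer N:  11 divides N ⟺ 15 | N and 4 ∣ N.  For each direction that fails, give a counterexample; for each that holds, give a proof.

(⇒) This fails: take N = 11. Certainly 11 ∣ 11, but 15 ∤ 11.

(⇐) This fails: take N = 60. Both 15 ∣ 60 and 4 ∣ 60, yet 60 is not a multiple of 11 (since 60 = 5·11 + 5), so 11 ∤ 60.

Both directions fail.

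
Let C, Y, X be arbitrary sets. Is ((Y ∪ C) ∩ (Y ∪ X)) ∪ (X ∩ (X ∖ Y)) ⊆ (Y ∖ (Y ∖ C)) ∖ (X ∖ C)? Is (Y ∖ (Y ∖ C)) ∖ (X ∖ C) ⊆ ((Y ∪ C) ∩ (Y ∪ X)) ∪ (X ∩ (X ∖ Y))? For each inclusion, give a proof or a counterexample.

The sets are not equal: only the reverse inclusion holds.

Forward inclusion. This inclusion fails. Take C = ∅, Y = {1}, X = ∅; then 1 ∈ ((Y ∪ C) ∩ (Y ∪ X)) ∪ (X ∩ (X ∖ Y)) but 1 ∉ (Y ∖ (Y ∖ C)) ∖ (X ∖ C).

Reverse inclusion. Let x ∈ (Y ∖ (Y ∖ C)) ∖ (X ∖ C). Then either x ∈ C ∩ Y and x ∉ X; or x ∈ C ∩ Y ∩ X. In each case x ∈ ((Y ∪ C) ∩ (Y ∪ X)) ∪ (X ∩ (X ∖ Y)), so (Y ∖ (Y ∖ C)) ∖ (X ∖ C) ⊆ ((Y ∪ C) ∩ (Y ∪ X)) ∪ (X ∩ (X ∖ Y)).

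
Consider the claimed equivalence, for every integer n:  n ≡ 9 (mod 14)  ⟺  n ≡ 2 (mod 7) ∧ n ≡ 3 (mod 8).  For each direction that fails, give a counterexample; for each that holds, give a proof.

(⇒) fails; (⇐) holds.

(⟸) If n ≡ 2 (mod 7) and n ≡ 3 (mod 8), then by the Chinese remainder theorem n ≡ 51 (mod 56). Since 51 ≡ 9 (mod 14) and 14 ∣ 56, we get n ≡ 9 (mod 14).

(⟹) This fails: n = 9 gives 9 ≡ 9 (mod 14) but 9 ≡ 1 (mod 8), so the conjunction on the right does not hold.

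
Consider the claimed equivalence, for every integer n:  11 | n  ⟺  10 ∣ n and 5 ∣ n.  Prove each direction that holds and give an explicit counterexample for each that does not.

Forward direction. This fails: take n = 11. Certainly 11 ∣ 11, but 10 ∤ 11.

Converse. This fails: take n = 10. Both 10 ∣ 10 and 5 ∣ 10, yet 10 is not a multiple of 11 (since 10 = 0·11 + 10), so 11 ∤ 10.

Both directions fail.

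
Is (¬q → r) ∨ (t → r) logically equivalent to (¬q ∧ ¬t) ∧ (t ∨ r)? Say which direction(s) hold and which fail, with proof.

(⟸) Assume the antecedent. If r is true, (¬q → r) ∨ (t → r) reduces to true regardless of the other variables. If r is false, the antecedent cannot hold. Either way (¬q → r) ∨ (t → r) holds.

(⟹) This fails. Under r = F, q = F, t = F, the left side is true but the right side is false.

Only the converse holds.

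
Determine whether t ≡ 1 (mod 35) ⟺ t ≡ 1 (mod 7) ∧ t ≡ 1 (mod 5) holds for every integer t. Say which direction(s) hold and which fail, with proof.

(⟸) If t ≡ 1 (mod 7) and t ≡ 1 (mod 5), then by the Chinese remainder theorem t ≡ 1 (mod 35). This is exactly t ≡ 1 (mod 35).

(⟹) Suppose t ≡ 1 (mod 35); write t = 35j + 1. Since 7 ∣ 35, reducing mod 7 gives t ≡ 1 (mod 7); since 5 ∣ 35, reducing mod 5 gives t ≡ 1 (mod 5).

The biconditional holds.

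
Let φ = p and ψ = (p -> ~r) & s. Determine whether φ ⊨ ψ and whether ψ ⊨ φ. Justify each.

Both directions fail.

Forward direction. This fails. Under p = T, s = F, r = F, the left side is true but the right side is false.

Converse. This fails. Under p = F, s = T, r = F, the left side is false but the right side is true.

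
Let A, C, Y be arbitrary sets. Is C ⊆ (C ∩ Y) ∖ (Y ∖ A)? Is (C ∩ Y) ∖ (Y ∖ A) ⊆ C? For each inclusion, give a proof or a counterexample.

(⊆) This inclusion fails. Take A = ∅, C = {1}, Y = ∅; then 1 ∈ C but 1 ∉ (C ∩ Y) ∖ (Y ∖ A).

(⊇) Let x ∈ (C ∩ Y) ∖ (Y ∖ A). Then x ∈ A ∩ C ∩ Y, from which x ∈ C.

Only the reverse inclusion holds.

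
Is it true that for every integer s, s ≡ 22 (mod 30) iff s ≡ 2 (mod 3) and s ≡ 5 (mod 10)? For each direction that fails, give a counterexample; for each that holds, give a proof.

Forward direction. This fails: s = 22 gives 22 ≡ 22 (mod 30) but 22 ≡ 1 (mod 3), so the conjunction on the right does not hold.

Converse. This fails: s = 5 satisfies both congruences on the right (5 ≡ 2 mod 3 and 5 ≡ 5 mod 10) yet 5 ≡ 5 (mod 30), not 22.

Neither direction holds.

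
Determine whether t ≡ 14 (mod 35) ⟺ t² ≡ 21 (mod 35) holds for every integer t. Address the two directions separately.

[⇒] Suppose t ≡ 14 (mod 35). Write t = 35j + 14. Then (35j + 14)² = 1225j² + 980j + 196 = 35(35j² + 28j + 5) + 21, so t² ≡ 21 (mod 35).

[⇐] This fails: take t = 21. Then 21² = 441 ≡ 21 (mod 35), yet 21 ≡ 21 (mod 35), not 14.

(⇒) holds; (⇐) fails.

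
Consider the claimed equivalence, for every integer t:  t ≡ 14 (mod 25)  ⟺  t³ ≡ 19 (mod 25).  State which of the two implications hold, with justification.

Equivalent; both directions hold.

[⇒] Suppose t ≡ 14 (mod 25). Write t = 25j + 14. Then (25j + 14)³ = 15625j³ + 26250j² + 14700j + 2744 = 25(625j³ + 1050j² + 588j + 109) + 19, so t³ ≡ 19 (mod 25).

[⇐] Conversely, suppose t³ ≡ 19 (mod 25). The only residue r in {0, …, 24} with r³ ≡ 19 (mod 25) is r = 14, so t ≡ 14 (mod 25).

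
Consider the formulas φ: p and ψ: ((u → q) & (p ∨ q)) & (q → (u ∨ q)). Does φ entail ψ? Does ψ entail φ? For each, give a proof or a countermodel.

Forward direction. This fails. Under p = T, q = F, u = T, the left side is true but the right side is false.

Converse. This fails. Under p = F, q = T, u = F, the left side is false but the right side is true.

Both directions fail.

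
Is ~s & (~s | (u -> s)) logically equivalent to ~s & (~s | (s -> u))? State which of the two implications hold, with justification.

Both implications hold.

[⇐] Assume the antecedent. If u is true, the antecedent forces (u = T, s = F), and ~s & (~s | (u -> s)) holds there. If u is false, the antecedent forces (u = F, s = F), and ~s & (~s | (u -> s)) holds there. Either way ~s & (~s | (u -> s)) holds.

[⇒] Assume the antecedent. If u is true, the antecedent forces (u = T, s = F), and ~s & (~s | (s -> u)) holds there. If u is false, the antecedent forces (u = F, s = F), and ~s & (~s | (s -> u)) holds there. Either way ~s & (~s | (s -> u)) holds.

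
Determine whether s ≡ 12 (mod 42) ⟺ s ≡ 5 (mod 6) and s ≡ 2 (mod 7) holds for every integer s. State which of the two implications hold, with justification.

(→) This fails: s = 12 gives 12 ≡ 12 (mod 42) but 12 ≡ 0 (mod 6), so the conjunction on the right does not hold.

(←) This fails: s = 23 satisfies both congruences on the right (23 ≡ 5 mod 6 and 23 ≡ 2 mod 7) yet 23 ≡ 23 (mod 42), not 12.

Neither implication holds.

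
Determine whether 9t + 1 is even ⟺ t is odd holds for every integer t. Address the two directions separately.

Both directions hold.

[⇒] Suppose 9t + 1 is even. Since 9 is odd, 9t and t have the same parity, so 9t + 1 ≡ t + 1 (mod 2). As 1 is odd, 9t + 1 is even exactly when t is odd. Thus t is odd.

[⇐] Conversely, suppose t is odd; write t = 2j + 1. Then 9t + 1 = 9·(2j + 1) + 1 = 2·9j + 10, which is even.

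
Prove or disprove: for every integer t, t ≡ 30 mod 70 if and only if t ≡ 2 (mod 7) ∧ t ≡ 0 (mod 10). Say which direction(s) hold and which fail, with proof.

Both directions hold.

[⇒] Suppose t ≡ 30 (mod 70); write t = 70j + 30. Since 7 ∣ 70, reducing mod 7 gives t ≡ 30 ≡ 2 (mod 7); since 10 ∣ 70, reducing mod 10 gives t ≡ 30 ≡ 0 (mod 10).

[⇐] Conversely, if t ≡ 2 (mod 7) and t ≡ 0 (mod 10), then by the Chinese remainder theorem t ≡ 30 (mod 70). This is exactly t ≡ 30 (mod 70).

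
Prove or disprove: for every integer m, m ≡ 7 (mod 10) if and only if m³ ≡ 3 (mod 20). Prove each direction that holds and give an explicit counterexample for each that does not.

Only the converse holds.

[⇐] The residues r modulo 20 with r³ ≡ 3 (mod 20) are exactly {7}, and each is ≡ 7 (mod 10).

[⇒] This fails: take m = 17. Then 17 ≡ 7 (mod 10), but 17³ = 4913 ≡ 13 (mod 20), not 3.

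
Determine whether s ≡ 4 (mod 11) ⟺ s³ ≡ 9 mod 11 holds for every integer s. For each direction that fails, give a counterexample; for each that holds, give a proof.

(←) Suppose s³ ≡ 9 (mod 11). The only residue r in {0, …, 10} with r³ ≡ 9 (mod 11) is r = 4, so s ≡ 4 (mod 11).

(→) Suppose s ≡ 4 (mod 11). Write s = 11j + 4. Then (11j + 4)³ = 1331j³ + 1452j² + 528j + 64 = 11(121j³ + 132j² + 48j + 5) + 9, so s³ ≡ 9 (mod 11).

The biconditional holds.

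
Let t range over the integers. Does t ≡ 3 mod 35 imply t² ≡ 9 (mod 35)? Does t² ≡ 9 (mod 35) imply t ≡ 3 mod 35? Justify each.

Only the forward direction holds.

[⇐] This fails: take t = 17. Then 17² = 289 ≡ 9 (mod 35), yet 17 ≡ 17 (mod 35), not 3.

[⇒] Suppose t ≡ 3 mod 35. Write t = 35j + 3. Then (35j + 3)² = 1225j² + 210j + 9 = 35(35j² + 6j) + 9, so t² ≡ 9 (mod 35).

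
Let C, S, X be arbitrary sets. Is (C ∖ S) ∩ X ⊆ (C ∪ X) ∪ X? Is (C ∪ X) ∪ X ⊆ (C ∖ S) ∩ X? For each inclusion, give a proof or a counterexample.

(⊆) Let x ∈ (C ∖ S) ∩ X. Then x ∈ C ∩ X and x ∉ S, from which x ∈ (C ∪ X) ∪ X.

(⊇) This inclusion fails. Take C = {1}, S = ∅, X = ∅; then 1 ∈ (C ∪ X) ∪ X but 1 ∉ (C ∖ S) ∩ X.

(⊆) holds; (⊇) fails.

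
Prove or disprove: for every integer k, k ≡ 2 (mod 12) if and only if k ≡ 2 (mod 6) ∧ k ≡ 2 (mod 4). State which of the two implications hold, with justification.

(⟹) Suppose k ≡ 2 (mod 12); write k = 12j + 2. Since 6 ∣ 12, reducing mod 6 gives k ≡ 2 (mod 6); since 4 ∣ 12, reducing mod 4 gives k ≡ 2 (mod 4).

(⟸) Conversely, if k ≡ 2 (mod 6) and k ≡ 2 (mod 4), then by the Chinese remainder theorem k ≡ 2 (mod 12). This is exactly k ≡ 2 (mod 12).

Both implications hold.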